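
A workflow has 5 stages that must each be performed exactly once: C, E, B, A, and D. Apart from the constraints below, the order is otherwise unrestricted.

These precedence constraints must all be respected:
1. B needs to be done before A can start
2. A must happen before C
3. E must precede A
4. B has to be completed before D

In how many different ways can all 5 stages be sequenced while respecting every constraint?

7

The stages with no prerequisites are E, B; any of them can be placed first.
Systematically extending each partial ordering one stage at a time and counting, there are 7 complete orderings.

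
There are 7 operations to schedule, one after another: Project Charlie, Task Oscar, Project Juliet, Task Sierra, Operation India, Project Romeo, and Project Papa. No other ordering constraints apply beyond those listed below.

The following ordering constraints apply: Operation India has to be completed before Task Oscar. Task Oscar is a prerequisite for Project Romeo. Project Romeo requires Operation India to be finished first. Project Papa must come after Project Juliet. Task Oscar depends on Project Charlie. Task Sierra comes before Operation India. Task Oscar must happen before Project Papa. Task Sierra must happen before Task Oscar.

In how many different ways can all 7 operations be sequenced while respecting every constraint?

The operations with no prerequisites are Project Charlie, Project Juliet, Task Sierra; any of them can be placed first.
Enumerating by repeatedly choosing an available operation (one whose prerequisites are all placed) gives 33 distinct complete orderings.

33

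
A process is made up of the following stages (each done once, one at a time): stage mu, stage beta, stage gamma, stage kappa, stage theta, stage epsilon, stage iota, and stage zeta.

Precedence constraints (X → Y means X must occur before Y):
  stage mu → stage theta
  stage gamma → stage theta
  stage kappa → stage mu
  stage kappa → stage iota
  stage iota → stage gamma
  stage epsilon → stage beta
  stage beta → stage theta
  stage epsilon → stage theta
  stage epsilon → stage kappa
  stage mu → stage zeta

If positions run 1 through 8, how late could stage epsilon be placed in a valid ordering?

Following every chain forward from stage epsilon, the stages that must come later are stage mu, stage beta, stage gamma, stage kappa, stage theta, stage iota, stage zeta — 7 of them.
With 7 mandatory successors out of 8 stages total, the latest slot for stage epsilon is 8−7 = 1, and it's reachable by doing all non-successors before stage epsilon.

1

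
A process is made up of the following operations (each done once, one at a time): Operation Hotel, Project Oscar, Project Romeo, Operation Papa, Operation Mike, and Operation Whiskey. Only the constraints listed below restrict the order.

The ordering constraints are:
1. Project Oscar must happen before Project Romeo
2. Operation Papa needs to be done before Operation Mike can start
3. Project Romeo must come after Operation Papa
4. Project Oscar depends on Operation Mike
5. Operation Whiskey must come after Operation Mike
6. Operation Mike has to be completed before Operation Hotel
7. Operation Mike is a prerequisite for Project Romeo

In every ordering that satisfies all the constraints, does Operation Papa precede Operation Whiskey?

There is a constraint chain Operation Papa → Operation Mike → Operation Whiskey.
That forces Operation Papa before Operation Whiskey in every valid schedule.

Yes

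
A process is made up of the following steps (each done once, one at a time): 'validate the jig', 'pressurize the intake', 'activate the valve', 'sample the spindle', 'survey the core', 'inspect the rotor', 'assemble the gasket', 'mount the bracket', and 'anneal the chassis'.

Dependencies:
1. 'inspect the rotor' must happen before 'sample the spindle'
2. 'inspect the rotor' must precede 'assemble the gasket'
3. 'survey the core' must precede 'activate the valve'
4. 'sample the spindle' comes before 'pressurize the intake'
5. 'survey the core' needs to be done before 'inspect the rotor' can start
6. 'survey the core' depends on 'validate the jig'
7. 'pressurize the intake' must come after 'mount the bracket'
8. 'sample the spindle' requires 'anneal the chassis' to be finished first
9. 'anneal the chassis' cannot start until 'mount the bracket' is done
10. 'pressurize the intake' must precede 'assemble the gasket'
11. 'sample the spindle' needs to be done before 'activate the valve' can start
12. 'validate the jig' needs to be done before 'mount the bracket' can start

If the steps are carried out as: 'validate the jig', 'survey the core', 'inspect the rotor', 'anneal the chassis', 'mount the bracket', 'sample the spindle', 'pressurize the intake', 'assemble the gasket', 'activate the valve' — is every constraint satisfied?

In the proposed order, 'anneal the chassis' appears before 'mount the bracket'.
But one of the constraints requires 'mount the bracket' before 'anneal the chassis', so this ordering violates it.

No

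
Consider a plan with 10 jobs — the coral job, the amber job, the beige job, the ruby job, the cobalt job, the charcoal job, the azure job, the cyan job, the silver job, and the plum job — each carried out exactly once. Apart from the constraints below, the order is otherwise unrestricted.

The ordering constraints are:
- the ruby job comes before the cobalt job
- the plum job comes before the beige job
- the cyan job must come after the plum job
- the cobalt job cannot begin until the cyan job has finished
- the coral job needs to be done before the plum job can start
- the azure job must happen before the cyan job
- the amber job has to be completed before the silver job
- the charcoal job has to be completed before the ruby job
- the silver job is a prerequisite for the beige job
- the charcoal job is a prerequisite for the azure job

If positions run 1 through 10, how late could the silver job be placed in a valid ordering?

Following the constraints forward from the silver job, its only required successor is the beige job.
So at least 1 job follows the silver job, putting the silver job no later than position 9. That position is achievable by scheduling everything else first.

9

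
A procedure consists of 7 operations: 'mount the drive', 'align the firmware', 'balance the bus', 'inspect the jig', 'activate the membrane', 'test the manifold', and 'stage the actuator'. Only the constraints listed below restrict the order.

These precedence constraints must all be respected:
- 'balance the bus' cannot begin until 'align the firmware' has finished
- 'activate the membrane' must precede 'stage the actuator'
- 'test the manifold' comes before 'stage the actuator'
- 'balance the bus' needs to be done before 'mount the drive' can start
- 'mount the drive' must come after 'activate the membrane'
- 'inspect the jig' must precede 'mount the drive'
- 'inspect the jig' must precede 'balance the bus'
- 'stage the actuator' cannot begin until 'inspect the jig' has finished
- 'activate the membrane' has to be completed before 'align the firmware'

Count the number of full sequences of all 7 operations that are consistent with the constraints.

3 operations have no prerequisites ('inspect the jig', 'activate the membrane', 'test the manifold'), so any of them could come first.
Enumerating by repeatedly choosing an available operation (one whose prerequisites are all placed) gives 51 distinct complete orderings.

51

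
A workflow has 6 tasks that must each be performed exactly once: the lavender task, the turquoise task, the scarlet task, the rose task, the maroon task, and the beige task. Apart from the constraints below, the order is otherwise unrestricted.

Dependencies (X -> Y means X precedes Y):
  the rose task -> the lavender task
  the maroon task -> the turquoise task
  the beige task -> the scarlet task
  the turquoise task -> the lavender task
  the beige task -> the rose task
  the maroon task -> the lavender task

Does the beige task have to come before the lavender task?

Yes

There is a constraint chain the beige task → the rose task → the lavender task.
So the beige task must precede the lavender task in any valid ordering.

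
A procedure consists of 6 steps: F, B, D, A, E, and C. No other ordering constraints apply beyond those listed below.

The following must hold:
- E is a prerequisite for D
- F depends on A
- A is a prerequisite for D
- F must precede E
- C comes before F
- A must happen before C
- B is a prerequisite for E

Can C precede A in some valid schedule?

There is a dependency chain A → C, so C always comes after A.
So no valid ordering can have C before A.

No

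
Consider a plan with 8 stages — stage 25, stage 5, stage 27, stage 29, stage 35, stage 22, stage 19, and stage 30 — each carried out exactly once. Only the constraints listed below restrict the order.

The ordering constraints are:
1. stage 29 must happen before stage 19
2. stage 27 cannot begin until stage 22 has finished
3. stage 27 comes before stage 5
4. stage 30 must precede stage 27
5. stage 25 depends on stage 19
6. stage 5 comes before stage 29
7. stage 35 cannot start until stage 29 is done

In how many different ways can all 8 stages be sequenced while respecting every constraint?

6

The stages with no prerequisites are stage 22, stage 30; any of them can be placed first.
Counting all ways to extend the partial order to a total order gives 6.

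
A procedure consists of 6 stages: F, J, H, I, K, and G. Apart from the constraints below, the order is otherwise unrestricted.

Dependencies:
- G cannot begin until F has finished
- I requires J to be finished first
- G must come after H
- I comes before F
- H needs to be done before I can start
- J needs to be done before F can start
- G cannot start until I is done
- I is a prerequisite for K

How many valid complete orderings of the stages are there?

6

2 stages have no prerequisites (J, H), so any of them could come first.
Systematically extending each partial ordering one stage at a time and counting, there are 6 complete orderings.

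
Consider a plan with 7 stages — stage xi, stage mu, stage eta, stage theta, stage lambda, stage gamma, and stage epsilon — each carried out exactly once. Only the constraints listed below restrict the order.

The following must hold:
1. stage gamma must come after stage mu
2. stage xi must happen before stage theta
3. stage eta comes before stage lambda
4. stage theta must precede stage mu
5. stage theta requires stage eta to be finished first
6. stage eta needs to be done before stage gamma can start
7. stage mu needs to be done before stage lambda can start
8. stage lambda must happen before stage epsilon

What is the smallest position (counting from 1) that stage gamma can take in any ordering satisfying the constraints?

Working backwards through the constraints from stage gamma, its full set of required predecessors is stage xi, stage mu, stage eta, stage theta — 4 of them.
So at minimum 4 stages come before stage gamma, putting stage gamma no earlier than position 5. That position is achievable by scheduling exactly those predecessors first.

5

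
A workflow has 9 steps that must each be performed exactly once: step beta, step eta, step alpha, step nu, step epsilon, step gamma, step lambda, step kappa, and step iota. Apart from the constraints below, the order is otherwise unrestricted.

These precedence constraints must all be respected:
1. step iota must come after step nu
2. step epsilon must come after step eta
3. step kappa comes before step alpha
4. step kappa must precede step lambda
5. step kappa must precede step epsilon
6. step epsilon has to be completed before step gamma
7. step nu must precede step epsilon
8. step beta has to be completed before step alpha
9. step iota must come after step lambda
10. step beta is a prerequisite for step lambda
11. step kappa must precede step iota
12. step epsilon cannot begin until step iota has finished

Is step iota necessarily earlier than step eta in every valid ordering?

Step iota and step eta are not related by any chain of constraints.
There exist valid orderings with step eta before step iota, so step iota is not required to come first.

No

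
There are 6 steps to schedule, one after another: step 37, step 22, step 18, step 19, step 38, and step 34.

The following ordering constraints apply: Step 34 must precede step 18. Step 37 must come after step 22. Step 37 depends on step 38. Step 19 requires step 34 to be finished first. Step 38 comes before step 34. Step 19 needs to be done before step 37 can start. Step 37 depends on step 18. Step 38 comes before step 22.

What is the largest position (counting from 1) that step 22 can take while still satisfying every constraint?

5

The only step forced after step 22 (directly or by a chain) is step 37.
So at least 1 step follows step 22, putting step 22 no later than position 5. That position is achievable by scheduling everything else first.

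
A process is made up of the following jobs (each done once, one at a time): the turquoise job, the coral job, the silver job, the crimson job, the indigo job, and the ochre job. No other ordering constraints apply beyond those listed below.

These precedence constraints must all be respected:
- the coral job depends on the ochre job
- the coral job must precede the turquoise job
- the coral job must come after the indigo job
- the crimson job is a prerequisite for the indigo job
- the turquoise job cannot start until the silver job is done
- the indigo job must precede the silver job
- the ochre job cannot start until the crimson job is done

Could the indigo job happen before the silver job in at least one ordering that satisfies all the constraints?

The constraints force the indigo job before the silver job, so yes — every valid ordering has the indigo job earlier.

Yes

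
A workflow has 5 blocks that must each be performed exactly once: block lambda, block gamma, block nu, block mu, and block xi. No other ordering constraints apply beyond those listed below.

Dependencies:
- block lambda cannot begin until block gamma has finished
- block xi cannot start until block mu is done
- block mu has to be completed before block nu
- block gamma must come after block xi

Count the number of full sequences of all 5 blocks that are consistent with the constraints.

4

Only block mu has no prerequisites, so it must go first.
Counting all ways to extend the partial order to a total order gives 4.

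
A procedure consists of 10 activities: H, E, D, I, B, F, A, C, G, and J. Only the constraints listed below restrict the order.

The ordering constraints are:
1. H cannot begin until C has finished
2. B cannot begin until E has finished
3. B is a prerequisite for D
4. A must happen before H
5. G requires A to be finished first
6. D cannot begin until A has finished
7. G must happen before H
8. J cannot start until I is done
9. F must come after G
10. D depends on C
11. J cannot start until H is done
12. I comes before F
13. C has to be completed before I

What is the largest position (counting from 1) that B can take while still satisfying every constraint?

The only activity forced after B (directly or by a chain) is D.
With 1 mandatory successor out of 10 activities total, the latest slot for B is 10−1 = 9, and it's reachable by doing all non-successors before B.

9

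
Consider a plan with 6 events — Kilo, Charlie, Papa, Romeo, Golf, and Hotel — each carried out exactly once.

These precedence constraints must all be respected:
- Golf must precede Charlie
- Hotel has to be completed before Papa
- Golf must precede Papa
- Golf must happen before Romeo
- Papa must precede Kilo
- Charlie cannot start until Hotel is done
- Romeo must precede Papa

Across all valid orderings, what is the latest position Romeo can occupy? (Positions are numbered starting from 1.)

4

The events that are forced after Romeo, directly or by a chain of constraints, are Kilo, Papa. That's 2 events.
So at least 2 events follow Romeo, putting Romeo no later than position 4. That position is achievable by scheduling everything else first.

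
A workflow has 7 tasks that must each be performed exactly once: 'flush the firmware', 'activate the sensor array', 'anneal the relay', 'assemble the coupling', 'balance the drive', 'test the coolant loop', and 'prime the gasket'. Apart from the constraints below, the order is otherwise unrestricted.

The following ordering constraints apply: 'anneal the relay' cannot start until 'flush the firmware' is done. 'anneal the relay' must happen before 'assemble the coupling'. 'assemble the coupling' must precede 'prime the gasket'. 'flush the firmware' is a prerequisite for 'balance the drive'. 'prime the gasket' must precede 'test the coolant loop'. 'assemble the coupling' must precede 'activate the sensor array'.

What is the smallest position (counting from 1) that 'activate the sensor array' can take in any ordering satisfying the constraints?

Working backwards through the constraints from 'activate the sensor array', its full set of required predecessors is 'flush the firmware', 'anneal the relay', 'assemble the coupling' — 3 of them.
With 3 mandatory predecessors, the earliest 'activate the sensor array' can sit is position 3+1 = 4, and placing just those 3 first achieves it.

4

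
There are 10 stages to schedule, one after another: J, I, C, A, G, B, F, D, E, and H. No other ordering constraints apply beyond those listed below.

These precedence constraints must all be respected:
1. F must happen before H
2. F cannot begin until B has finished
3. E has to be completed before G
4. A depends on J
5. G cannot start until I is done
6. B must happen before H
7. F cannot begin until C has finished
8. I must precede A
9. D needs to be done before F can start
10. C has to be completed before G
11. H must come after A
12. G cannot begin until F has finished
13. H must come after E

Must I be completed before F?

Nothing in the constraints links I and F; they are unordered relative to each other.
So I can come before F or after — it is not forced.

No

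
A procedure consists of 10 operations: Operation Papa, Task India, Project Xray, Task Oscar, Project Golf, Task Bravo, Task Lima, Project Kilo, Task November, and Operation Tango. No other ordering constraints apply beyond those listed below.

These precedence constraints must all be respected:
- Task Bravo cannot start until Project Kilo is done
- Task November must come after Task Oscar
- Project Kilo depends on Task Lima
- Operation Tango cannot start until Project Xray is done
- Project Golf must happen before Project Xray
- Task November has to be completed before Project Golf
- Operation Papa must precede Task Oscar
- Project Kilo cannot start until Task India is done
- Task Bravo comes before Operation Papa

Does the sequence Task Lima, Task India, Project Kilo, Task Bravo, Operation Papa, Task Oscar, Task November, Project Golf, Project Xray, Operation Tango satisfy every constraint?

Yes

Checking each listed constraint against this order: for instance, Task Lima is in position 1 and Project Kilo in position 3, so that constraint holds — and the remaining constraints check out the same way.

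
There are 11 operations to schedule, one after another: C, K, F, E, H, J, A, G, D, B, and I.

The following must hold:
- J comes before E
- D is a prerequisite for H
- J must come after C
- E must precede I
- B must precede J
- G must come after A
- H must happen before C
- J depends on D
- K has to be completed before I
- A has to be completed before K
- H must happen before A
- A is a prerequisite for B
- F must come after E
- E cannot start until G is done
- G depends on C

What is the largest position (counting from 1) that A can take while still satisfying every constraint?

4

Following every chain forward from A, the operations that must come later are K, F, E, J, G, B, I — 7 of them.
So at least 7 operations follow A, putting A no later than position 4. That position is achievable by scheduling everything else first.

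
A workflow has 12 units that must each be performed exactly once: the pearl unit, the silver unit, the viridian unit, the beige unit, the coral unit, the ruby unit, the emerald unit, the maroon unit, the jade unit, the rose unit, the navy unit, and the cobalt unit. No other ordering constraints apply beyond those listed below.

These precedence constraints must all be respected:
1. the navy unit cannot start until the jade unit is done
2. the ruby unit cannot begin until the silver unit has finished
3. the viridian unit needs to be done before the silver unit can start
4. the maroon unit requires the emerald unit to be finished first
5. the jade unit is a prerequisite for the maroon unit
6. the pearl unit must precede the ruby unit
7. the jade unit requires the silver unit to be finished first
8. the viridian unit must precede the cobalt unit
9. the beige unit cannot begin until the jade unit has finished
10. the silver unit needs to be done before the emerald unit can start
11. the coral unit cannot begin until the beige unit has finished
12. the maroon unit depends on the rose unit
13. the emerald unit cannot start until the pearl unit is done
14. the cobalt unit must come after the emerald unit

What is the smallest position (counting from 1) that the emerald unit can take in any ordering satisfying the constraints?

The units that are forced before the emerald unit, directly or transitively, are the pearl unit, the silver unit, the viridian unit. That's 3 units.
So at minimum 3 units come before the emerald unit, putting the emerald unit no earlier than position 4. That position is achievable by scheduling exactly those predecessors first.

4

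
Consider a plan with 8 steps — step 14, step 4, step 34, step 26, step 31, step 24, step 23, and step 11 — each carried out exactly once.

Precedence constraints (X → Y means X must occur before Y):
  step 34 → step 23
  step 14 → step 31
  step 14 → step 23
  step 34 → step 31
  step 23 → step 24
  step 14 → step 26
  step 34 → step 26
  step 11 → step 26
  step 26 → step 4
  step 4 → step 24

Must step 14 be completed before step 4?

Yes

There is a constraint chain step 14 → step 26 → step 4.
That forces step 14 before step 4 in every valid schedule.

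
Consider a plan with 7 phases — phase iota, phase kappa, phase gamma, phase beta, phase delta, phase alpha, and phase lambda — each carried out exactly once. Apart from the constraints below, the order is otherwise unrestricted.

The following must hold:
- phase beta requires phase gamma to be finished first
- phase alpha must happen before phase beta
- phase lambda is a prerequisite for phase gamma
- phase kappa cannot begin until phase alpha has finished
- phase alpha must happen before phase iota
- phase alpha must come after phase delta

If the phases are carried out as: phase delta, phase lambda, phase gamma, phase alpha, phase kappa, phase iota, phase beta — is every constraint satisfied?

Every stated constraint is respected: phase gamma sits at position 3, ahead of phase beta at position 7, and each of the other listed pairs likewise has the predecessor earlier in the sequence.

Yes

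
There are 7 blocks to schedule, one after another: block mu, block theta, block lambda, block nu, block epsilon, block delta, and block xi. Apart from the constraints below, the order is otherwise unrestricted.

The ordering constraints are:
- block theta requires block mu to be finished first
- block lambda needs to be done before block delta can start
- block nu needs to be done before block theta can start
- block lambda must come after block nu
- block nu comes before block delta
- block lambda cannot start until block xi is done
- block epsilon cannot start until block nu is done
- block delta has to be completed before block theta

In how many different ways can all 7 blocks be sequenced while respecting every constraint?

52

The blocks with no prerequisites are block mu, block nu, block xi; any of them can be placed first.
Systematically extending each partial ordering one block at a time and counting, there are 52 complete orderings.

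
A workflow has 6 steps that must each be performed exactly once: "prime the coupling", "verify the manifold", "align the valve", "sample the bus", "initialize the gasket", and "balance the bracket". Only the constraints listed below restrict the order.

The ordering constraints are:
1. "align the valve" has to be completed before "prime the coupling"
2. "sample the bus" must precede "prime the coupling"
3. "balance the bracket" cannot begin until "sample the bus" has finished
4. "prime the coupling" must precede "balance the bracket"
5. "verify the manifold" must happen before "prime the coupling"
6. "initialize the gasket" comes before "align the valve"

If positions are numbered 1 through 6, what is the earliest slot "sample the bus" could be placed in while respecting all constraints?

No constraint forces any other step before "sample the bus", so it can be placed first.

1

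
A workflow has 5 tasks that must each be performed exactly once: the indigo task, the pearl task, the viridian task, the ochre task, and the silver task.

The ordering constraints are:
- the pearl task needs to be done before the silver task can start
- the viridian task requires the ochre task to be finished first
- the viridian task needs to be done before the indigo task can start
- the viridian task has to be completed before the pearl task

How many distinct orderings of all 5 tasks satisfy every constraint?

3

The ochre task is the only task with nothing required before it, so every ordering starts there.
Systematically extending each partial ordering one task at a time and counting, there are 3 complete orderings.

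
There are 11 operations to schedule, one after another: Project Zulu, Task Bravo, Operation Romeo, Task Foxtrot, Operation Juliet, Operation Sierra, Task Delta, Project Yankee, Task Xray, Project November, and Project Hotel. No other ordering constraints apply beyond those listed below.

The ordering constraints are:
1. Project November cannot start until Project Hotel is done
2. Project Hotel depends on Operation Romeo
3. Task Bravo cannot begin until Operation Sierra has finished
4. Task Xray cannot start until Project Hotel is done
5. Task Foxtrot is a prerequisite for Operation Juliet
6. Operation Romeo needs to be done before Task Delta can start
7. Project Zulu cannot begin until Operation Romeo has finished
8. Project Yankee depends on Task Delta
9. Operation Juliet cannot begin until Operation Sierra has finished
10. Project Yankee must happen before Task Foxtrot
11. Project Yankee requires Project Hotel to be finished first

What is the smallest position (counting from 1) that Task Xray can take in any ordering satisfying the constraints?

Working backwards through the constraints from Task Xray, its full set of required predecessors is Operation Romeo, Project Hotel — 2 of them.
With 2 mandatory predecessors, the earliest Task Xray can sit is position 2+1 = 3, and placing just those 2 first achieves it.

3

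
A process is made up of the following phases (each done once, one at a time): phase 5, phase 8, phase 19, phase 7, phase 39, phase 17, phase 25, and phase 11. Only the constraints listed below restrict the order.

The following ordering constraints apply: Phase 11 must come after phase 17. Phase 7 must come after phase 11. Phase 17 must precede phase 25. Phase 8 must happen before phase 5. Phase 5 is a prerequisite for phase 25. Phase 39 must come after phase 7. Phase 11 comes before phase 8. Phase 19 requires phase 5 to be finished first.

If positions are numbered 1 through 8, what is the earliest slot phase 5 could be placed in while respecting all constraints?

4

The phases that are forced before phase 5, directly or transitively, are phase 8, phase 17, phase 11. That's 3 phases.
So at minimum 3 phases come before phase 5, putting phase 5 no earlier than position 4. That position is achievable by scheduling exactly those predecessors first.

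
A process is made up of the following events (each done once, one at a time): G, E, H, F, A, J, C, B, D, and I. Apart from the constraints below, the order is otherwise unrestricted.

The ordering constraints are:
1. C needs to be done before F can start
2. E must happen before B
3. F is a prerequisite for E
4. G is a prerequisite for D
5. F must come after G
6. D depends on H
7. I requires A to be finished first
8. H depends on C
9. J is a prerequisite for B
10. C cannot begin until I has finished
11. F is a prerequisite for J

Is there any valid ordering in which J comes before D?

Nothing in the constraints forces D before J — there is no chain from D to J.
So a valid ordering placing J earlier than D exists.

Yes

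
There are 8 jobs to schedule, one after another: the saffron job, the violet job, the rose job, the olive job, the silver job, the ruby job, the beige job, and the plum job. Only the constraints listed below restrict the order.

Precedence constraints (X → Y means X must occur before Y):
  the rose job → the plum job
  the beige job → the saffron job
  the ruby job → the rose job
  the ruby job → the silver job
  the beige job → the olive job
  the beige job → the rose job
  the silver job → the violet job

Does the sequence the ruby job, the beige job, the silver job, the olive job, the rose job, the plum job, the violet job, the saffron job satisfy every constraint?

Yes

Every stated constraint is respected: the beige job sits at position 2, ahead of the saffron job at position 8, and each of the other listed pairs likewise has the predecessor earlier in the sequence.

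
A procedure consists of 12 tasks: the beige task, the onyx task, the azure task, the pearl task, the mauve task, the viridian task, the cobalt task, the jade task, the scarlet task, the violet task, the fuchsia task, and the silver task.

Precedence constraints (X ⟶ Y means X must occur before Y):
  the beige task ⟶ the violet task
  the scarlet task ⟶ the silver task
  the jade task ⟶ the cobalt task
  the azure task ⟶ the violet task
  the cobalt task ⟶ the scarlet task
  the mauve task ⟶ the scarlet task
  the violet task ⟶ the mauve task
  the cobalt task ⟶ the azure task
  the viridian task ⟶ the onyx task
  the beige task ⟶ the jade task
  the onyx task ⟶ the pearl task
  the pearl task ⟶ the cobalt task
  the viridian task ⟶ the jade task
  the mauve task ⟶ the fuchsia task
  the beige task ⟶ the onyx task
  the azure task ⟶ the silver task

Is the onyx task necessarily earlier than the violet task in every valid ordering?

There is a constraint chain the onyx task → the pearl task → the cobalt task → the azure task → the violet task.
Hence the onyx task necessarily comes before the violet task.

Yes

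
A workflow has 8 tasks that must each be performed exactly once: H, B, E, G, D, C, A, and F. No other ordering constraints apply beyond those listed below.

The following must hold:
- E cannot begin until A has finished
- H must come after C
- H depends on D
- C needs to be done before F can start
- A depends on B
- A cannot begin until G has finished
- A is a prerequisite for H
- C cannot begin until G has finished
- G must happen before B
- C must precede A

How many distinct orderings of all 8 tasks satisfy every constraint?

The tasks with no prerequisites are G, D; any of them can be placed first.
Enumerating by repeatedly choosing an available task (one whose prerequisites are all placed) gives 111 distinct complete orderings.

111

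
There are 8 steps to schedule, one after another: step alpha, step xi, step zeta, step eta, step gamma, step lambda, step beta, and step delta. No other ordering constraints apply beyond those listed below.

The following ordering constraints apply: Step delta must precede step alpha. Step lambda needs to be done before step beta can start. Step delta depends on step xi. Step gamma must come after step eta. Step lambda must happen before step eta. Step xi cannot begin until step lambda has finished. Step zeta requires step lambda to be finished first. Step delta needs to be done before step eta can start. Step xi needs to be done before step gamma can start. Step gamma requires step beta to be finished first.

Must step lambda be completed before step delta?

Following the dependencies: step lambda → step xi → step delta.
So step lambda must precede step delta in any valid ordering.

Yes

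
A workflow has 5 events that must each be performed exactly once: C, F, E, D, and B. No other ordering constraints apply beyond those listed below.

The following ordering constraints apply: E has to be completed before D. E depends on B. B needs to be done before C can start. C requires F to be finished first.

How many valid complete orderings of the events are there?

The events with no prerequisites are F, B; any of them can be placed first.
Enumerating by repeatedly choosing an available event (one whose prerequisites are all placed) gives 9 distinct complete orderings.

9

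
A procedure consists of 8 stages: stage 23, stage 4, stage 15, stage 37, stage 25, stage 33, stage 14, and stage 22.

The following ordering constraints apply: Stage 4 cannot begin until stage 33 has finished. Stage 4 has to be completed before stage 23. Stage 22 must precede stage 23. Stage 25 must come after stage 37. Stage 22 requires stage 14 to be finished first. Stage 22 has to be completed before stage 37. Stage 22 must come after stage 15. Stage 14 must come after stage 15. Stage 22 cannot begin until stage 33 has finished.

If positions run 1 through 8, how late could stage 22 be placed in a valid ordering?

Every stage that must follow stage 22 has to come after it. Tracing all chains starting from stage 22, those stages are: stage 23, stage 37, stage 25 — 3 in total.
With 3 mandatory successors out of 8 stages total, the latest slot for stage 22 is 8−3 = 5, and it's reachable by doing all non-successors before stage 22.

5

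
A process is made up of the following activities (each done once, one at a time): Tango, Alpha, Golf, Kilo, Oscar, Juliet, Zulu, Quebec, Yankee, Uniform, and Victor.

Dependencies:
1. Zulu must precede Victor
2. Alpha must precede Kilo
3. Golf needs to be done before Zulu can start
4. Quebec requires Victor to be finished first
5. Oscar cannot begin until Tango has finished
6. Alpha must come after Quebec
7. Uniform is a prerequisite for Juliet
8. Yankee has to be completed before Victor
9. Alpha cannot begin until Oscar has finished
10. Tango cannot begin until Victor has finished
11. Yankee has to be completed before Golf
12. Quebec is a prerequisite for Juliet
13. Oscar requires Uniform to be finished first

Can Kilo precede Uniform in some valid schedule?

The constraints give a chain Uniform → Oscar → Alpha → Kilo, which forces Uniform before Kilo.
So no valid ordering can have Kilo before Uniform.

No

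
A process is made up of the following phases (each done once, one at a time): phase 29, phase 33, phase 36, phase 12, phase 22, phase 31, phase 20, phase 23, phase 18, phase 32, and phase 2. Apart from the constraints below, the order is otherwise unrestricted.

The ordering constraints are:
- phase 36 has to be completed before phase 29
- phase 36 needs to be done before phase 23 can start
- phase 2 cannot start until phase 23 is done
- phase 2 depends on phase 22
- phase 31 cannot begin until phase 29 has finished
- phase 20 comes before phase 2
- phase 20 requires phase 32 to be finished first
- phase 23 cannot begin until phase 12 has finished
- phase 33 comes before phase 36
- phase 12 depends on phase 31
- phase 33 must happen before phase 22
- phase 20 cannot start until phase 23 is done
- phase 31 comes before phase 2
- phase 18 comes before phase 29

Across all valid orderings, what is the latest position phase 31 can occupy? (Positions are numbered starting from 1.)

Following every chain forward from phase 31, the phases that must come later are phase 12, phase 20, phase 23, phase 2 — 4 of them.
So at least 4 phases follow phase 31, putting phase 31 no later than position 7. That position is achievable by scheduling everything else first.

7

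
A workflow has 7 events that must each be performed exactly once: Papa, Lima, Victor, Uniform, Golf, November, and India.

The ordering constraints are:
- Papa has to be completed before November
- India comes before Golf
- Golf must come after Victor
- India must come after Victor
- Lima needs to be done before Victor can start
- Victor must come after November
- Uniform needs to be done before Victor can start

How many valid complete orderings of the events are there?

12

The events with no prerequisites are Papa, Lima, Uniform; any of them can be placed first.
Systematically extending each partial ordering one event at a time and counting, there are 12 complete orderings.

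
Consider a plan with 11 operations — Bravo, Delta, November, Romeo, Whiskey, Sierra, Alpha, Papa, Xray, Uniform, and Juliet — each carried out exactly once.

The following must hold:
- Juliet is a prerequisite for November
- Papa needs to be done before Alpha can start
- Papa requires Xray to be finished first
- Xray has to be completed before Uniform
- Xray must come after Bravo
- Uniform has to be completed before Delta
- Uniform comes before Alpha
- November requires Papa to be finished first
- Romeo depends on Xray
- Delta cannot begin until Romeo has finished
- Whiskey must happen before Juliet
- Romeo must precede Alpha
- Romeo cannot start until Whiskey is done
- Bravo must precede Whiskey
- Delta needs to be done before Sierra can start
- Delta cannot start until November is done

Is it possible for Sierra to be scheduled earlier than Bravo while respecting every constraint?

There is a dependency chain Bravo → Xray → Uniform → Delta → Sierra, so Sierra always comes after Bravo.
So no valid ordering can have Sierra before Bravo.

No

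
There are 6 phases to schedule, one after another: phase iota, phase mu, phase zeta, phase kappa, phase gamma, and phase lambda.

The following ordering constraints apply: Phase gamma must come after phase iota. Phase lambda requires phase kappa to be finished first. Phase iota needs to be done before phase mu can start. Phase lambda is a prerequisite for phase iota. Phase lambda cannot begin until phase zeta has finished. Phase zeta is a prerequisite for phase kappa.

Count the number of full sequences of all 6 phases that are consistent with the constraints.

2

Only phase zeta has no prerequisites, so it must go first.
Enumerating by repeatedly choosing an available phase (one whose prerequisites are all placed) gives 2 distinct complete orderings.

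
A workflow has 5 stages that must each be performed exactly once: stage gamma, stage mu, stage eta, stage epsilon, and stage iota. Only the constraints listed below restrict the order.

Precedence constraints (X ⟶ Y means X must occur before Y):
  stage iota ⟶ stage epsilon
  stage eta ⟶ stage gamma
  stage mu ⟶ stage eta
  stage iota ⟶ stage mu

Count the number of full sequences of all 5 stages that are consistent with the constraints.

Only stage iota has no prerequisites, so it must go first.
Enumerating by repeatedly choosing an available stage (one whose prerequisites are all placed) gives 4 distinct complete orderings.

4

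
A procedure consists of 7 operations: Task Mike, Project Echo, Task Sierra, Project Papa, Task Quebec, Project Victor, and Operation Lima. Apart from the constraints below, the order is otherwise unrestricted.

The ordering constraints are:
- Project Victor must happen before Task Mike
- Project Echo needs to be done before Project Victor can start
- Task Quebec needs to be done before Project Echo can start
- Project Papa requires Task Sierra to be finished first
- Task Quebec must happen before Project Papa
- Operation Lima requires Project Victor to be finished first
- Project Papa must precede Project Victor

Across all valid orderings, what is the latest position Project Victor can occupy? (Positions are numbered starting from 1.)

5

Every operation that must follow Project Victor has to come after it. Tracing all chains starting from Project Victor, those operations are: Task Mike, Operation Lima — 2 in total.
With 2 mandatory successors out of 7 operations total, the latest slot for Project Victor is 7−2 = 5, and it's reachable by doing all non-successors before Project Victor.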